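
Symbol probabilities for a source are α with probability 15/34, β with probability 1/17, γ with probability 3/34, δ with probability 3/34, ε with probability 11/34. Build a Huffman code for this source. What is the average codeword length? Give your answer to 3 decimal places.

1.941 bits/symbol

Repeatedly combine the two least-probable nodes; the expected code length is the sum of the merged weights.
merge 1/17 + 3/34 → 5/34
merge 3/34 + 5/34 → 4/17
merge 4/17 + 11/34 → 19/34
merge 15/34 + 19/34 → 1
L = 5/34 + 4/17 + 19/34 + 1 = 33/17 ≈ 1.941 bits/symbol.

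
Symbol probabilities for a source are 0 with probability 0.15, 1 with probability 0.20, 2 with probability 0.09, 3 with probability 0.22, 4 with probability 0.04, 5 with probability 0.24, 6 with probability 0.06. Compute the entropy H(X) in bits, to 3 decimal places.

2.592 bits

H = −Σ pᵢ log₂ pᵢ.
−0.15·log₂(0.15) = 0.4105
−0.20·log₂(0.20) = 0.4644
−0.09·log₂(0.09) = 0.3127
−0.22·log₂(0.22) = 0.4806
−0.04·log₂(0.04) = 0.1858
−0.24·log₂(0.24) = 0.4941
−0.06·log₂(0.06) = 0.2435
Sum ≈ 2.5916 → 2.592 bits.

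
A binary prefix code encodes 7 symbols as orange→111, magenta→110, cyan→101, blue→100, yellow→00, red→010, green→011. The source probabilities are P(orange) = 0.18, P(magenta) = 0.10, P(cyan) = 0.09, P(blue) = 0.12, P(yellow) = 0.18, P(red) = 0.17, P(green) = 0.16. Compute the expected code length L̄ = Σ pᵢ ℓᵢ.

2.82 bits/symbol

L̄ = Σ pᵢ·ℓᵢ = 0.18·3 + 0.10·3 + 0.09·3 + 0.12·3 + 0.18·2 + 0.17·3 + 0.16·3 = 2.82 bits/symbol.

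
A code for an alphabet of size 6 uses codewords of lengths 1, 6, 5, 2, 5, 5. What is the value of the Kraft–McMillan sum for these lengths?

0.859375

With common denominator 2^6 = 64: Σ 2^(−ℓᵢ) = 32/64 + 1/64 + 2/64 + 16/64 + 2/64 + 2/64 = 55/64 = 0.859375.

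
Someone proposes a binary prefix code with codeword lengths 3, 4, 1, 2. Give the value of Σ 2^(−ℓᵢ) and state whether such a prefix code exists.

0.9375; yes

With common denominator 2^4 = 16: Σ 2^(−ℓᵢ) = 2/16 + 1/16 + 8/16 + 4/16 = 15/16 = 0.9375.
Kraft's inequality requires Σ ≤ 1; here Σ = 0.9375 ≤ 1, so such a prefix code exists.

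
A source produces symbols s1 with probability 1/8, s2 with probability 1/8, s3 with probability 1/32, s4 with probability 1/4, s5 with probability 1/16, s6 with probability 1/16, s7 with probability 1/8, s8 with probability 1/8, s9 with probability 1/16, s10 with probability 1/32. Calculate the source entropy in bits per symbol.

Each probability is a power of 1/2, so log₂(1/p) is an integer.
H = Σ p·log₂(1/p) = 1/8·3 + 1/8·3 + 1/32·5 + 1/4·2 + 1/16·4 + 1/16·4 + 1/8·3 + 1/8·3 + 1/16·4 + 1/32·5 = 3.0625 bits.

3.0625 bits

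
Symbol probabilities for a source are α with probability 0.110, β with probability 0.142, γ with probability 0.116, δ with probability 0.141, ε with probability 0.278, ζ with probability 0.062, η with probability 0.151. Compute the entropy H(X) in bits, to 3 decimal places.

H = −Σ pᵢ log₂ pᵢ.
−0.110·log₂(0.110) = 0.3503
−0.142·log₂(0.142) = 0.3999
−0.116·log₂(0.116) = 0.3605
−0.141·log₂(0.141) = 0.3985
−0.278·log₂(0.278) = 0.5134
−0.062·log₂(0.062) = 0.2487
−0.151·log₂(0.151) = 0.4118
Sum ≈ 2.6831 → 2.683 bits.

2.683 bits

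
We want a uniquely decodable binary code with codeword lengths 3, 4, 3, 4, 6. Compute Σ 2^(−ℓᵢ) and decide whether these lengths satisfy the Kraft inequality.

With common denominator 2^6 = 64: Σ 2^(−ℓᵢ) = 8/64 + 4/64 + 8/64 + 4/64 + 1/64 = 25/64 = 0.390625.
Kraft's inequality requires Σ ≤ 1; here Σ = 0.390625 ≤ 1, so such a prefix code exists.

0.390625; yes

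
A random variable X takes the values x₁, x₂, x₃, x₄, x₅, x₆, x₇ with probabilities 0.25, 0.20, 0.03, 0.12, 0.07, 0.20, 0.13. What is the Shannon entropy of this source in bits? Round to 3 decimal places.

H = −Σ pᵢ log₂ pᵢ.
−0.25·log₂(0.25) = 0.5000
−0.20·log₂(0.20) = 0.4644
−0.03·log₂(0.03) = 0.1518
−0.12·log₂(0.12) = 0.3671
−0.07·log₂(0.07) = 0.2686
−0.20·log₂(0.20) = 0.4644
−0.13·log₂(0.13) = 0.3826
Sum ≈ 2.5988 → 2.599 bits.

2.599 bits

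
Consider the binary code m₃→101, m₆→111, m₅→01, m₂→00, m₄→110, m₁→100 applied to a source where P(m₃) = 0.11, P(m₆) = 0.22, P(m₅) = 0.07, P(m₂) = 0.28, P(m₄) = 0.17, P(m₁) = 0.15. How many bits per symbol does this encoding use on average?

L̄ = Σ pᵢ·ℓᵢ = 0.11·3 + 0.22·3 + 0.07·2 + 0.28·2 + 0.17·3 + 0.15·3 = 2.65 bits/symbol.

2.65 bits/symbol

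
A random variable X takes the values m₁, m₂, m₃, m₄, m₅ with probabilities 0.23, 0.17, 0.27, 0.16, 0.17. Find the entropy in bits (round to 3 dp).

H = −Σ pᵢ log₂ pᵢ.
−0.23·log₂(0.23) = 0.4877
−0.17·log₂(0.17) = 0.4346
−0.27·log₂(0.27) = 0.5100
−0.16·log₂(0.16) = 0.4230
−0.17·log₂(0.17) = 0.4346
Sum ≈ 2.2899 → 2.290 bits.

2.290 bits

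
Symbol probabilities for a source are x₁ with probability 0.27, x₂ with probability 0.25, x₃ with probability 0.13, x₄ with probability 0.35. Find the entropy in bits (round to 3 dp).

1.923 bits

H = −Σ pᵢ log₂ pᵢ.
−0.27·log₂(0.27) = 0.5100
−0.25·log₂(0.25) = 0.5000
−0.13·log₂(0.13) = 0.3826
−0.35·log₂(0.35) = 0.5301
Sum ≈ 1.9228 → 1.923 bits.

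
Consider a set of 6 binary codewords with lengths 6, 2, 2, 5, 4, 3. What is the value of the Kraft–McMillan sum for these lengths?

0.734375

With common denominator 2^6 = 64: Σ 2^(−ℓᵢ) = 1/64 + 16/64 + 16/64 + 2/64 + 4/64 + 8/64 = 47/64 = 0.734375.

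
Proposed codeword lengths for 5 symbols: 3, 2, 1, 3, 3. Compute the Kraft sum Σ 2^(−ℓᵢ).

With common denominator 2^3 = 8: Σ 2^(−ℓᵢ) = 1/8 + 2/8 + 4/8 + 1/8 + 1/8 = 9/8 = 1.125.

1.125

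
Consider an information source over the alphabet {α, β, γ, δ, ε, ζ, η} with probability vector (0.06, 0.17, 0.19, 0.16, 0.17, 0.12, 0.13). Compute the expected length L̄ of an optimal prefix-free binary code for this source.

Repeatedly combine the two least-probable nodes; the expected code length is the sum of the merged weights.
merge 3/50 + 3/25 → 9/50
merge 13/100 + 4/25 → 29/100
merge 17/100 + 17/100 → 17/50
merge 9/50 + 19/100 → 37/100
merge 29/100 + 17/50 → 63/100
merge 37/100 + 63/100 → 1
L = 9/50 + 29/100 + 17/50 + 37/100 + 63/100 + 1 = 281/100 = 2.81 bits/symbol.

2.81 bits/symbol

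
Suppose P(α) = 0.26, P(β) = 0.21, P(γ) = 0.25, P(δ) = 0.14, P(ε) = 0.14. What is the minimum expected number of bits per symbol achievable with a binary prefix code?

Repeatedly combine the two least-probable nodes; the expected code length is the sum of the merged weights.
merge 7/50 + 7/50 → 7/25
merge 21/100 + 1/4 → 23/50
merge 13/50 + 7/25 → 27/50
merge 23/50 + 27/50 → 1
L = 7/25 + 23/50 + 27/50 + 1 = 57/25 = 2.28 bits/symbol.

2.28 bits/symbol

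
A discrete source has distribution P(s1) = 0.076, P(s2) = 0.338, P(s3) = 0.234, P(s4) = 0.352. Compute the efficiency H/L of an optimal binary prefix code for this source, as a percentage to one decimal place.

93.6%

Entropy H = −Σ p log₂ p ≈ 1.8321 bits.
Huffman merges: 19/250+117/500→31/100; 31/100+169/500→81/125; 44/125+81/125→1. L = 979/500 ≈ 1.9580.
Efficiency = H/L = 1.8321/1.9580 = 93.6%.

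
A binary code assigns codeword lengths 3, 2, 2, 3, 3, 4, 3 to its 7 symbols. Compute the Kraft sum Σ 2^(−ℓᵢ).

1.0625

With common denominator 2^4 = 16: Σ 2^(−ℓᵢ) = 2/16 + 4/16 + 4/16 + 2/16 + 2/16 + 1/16 + 2/16 = 17/16 = 1.0625.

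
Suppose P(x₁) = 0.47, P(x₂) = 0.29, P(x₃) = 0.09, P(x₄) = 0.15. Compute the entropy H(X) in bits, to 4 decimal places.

H = −Σ pᵢ log₂ pᵢ.
−0.47·log₂(0.47) = 0.5120
−0.29·log₂(0.29) = 0.5179
−0.09·log₂(0.09) = 0.3127
−0.15·log₂(0.15) = 0.4105
Sum ≈ 1.7531 → 1.7531 bits.

1.7531 bits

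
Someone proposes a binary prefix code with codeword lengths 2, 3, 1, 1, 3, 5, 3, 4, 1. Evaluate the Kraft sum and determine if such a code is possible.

2.21875; no

With common denominator 2^5 = 32: Σ 2^(−ℓᵢ) = 8/32 + 4/32 + 16/32 + 16/32 + 4/32 + 1/32 + 4/32 + 2/32 + 16/32 = 71/32 = 2.21875.
Kraft's inequality requires Σ ≤ 1; here Σ = 2.21875 > 1, so no such prefix code exists.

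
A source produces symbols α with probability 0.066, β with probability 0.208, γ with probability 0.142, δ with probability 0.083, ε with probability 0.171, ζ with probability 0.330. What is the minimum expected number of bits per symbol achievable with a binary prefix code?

Repeatedly combine the two least-probable nodes; the expected code length is the sum of the merged weights.
merge 33/500 + 83/1000 → 149/1000
merge 71/500 + 149/1000 → 291/1000
merge 171/1000 + 26/125 → 379/1000
merge 291/1000 + 33/100 → 621/1000
merge 379/1000 + 621/1000 → 1
L = 149/1000 + 291/1000 + 379/1000 + 621/1000 + 1 = 61/25 = 2.44 bits/symbol.

2.44 bits/symbol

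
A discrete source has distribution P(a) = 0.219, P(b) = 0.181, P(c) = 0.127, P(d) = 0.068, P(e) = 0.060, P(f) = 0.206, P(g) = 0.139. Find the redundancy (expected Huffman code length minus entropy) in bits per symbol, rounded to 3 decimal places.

Entropy H = −Σ p log₂ p ≈ 2.6768 bits.
Huffman merges: 3/50+17/250→16/125; 127/1000+16/125→51/200; 139/1000+181/1000→8/25; 103/500+219/1000→17/40; 51/200+8/25→23/40; 17/40+23/40→1. L = 2703/1000 ≈ 2.7030.
L − H = 2.7030 − 2.6768 = 0.026 bits.

0.026 bits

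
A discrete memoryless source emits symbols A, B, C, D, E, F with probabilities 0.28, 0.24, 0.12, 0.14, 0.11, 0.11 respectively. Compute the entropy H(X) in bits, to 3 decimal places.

2.473 bits

H = −Σ pᵢ log₂ pᵢ.
−0.28·log₂(0.28) = 0.5142
−0.24·log₂(0.24) = 0.4941
−0.12·log₂(0.12) = 0.3671
−0.14·log₂(0.14) = 0.3971
−0.11·log₂(0.11) = 0.3503
−0.11·log₂(0.11) = 0.3503
Sum ≈ 2.4731 → 2.473 bits.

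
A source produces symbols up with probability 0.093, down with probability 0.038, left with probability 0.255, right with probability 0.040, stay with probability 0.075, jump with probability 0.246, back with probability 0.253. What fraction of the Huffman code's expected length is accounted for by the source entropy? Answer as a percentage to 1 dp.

Entropy H = −Σ p log₂ p ≈ 2.4661 bits.
Huffman merges: 19/500+1/25→39/500; 3/40+39/500→153/1000; 93/1000+153/1000→123/500; 123/500+123/500→123/250; 253/1000+51/200→127/250; 123/250+127/250→1. L = 2477/1000 ≈ 2.4770.
Efficiency = H/L = 2.4661/2.4770 = 99.6%.

99.6%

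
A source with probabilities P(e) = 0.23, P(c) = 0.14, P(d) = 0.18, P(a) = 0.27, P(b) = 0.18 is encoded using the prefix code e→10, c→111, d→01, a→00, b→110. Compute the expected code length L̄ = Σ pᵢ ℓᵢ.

L̄ = Σ pᵢ·ℓᵢ = 0.23·2 + 0.14·3 + 0.18·2 + 0.27·2 + 0.18·3 = 2.32 bits/symbol.

2.32 bits/symbol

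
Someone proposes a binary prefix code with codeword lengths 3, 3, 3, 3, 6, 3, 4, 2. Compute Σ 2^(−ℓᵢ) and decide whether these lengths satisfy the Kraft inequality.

0.953125; yes

With common denominator 2^6 = 64: Σ 2^(−ℓᵢ) = 8/64 + 8/64 + 8/64 + 8/64 + 1/64 + 8/64 + 4/64 + 16/64 = 61/64 = 0.953125.
Kraft's inequality requires Σ ≤ 1; here Σ = 0.953125 ≤ 1, so such a prefix code exists.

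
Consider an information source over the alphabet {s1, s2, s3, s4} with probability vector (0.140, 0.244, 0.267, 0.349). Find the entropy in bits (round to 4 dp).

1.9323 bits

H = −Σ pᵢ log₂ pᵢ.
−0.140·log₂(0.140) = 0.3971
−0.244·log₂(0.244) = 0.4966
−0.267·log₂(0.267) = 0.5087
−0.349·log₂(0.349) = 0.5300
Sum ≈ 1.9323 → 1.9323 bits.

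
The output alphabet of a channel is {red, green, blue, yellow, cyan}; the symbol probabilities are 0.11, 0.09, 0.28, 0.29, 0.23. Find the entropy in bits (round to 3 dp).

2.183 bits

H = −Σ pᵢ log₂ pᵢ.
−0.11·log₂(0.11) = 0.3503
−0.09·log₂(0.09) = 0.3127
−0.28·log₂(0.28) = 0.5142
−0.29·log₂(0.29) = 0.5179
−0.23·log₂(0.23) = 0.4877
Sum ≈ 2.1827 → 2.183 bits.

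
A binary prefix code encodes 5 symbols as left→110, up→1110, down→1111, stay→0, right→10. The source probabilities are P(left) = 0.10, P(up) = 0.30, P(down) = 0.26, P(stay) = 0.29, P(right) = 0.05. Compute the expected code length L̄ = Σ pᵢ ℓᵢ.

2.93 bits/symbol

L̄ = Σ pᵢ·ℓᵢ = 0.10·3 + 0.30·4 + 0.26·4 + 0.29·1 + 0.05·2 = 2.93 bits/symbol.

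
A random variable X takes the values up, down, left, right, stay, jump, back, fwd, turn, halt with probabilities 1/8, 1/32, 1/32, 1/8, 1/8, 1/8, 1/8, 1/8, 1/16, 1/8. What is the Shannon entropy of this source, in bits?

3.1875 bits

Each probability is a power of 1/2, so log₂(1/p) is an integer.
H = Σ p·log₂(1/p) = 1/8·3 + 1/32·5 + 1/32·5 + 1/8·3 + 1/8·3 + 1/8·3 + 1/8·3 + 1/8·3 + 1/16·4 + 1/8·3 = 3.1875 bits.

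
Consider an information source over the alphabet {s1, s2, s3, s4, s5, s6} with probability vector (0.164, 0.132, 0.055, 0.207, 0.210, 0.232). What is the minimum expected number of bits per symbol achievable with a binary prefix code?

Repeatedly combine the two least-probable nodes; the expected code length is the sum of the merged weights.
merge 11/200 + 33/250 → 187/1000
merge 41/250 + 187/1000 → 351/1000
merge 207/1000 + 21/100 → 417/1000
merge 29/125 + 351/1000 → 583/1000
merge 417/1000 + 583/1000 → 1
L = 187/1000 + 351/1000 + 417/1000 + 583/1000 + 1 = 1269/500 = 2.538 bits/symbol.

2.538 bits/symbol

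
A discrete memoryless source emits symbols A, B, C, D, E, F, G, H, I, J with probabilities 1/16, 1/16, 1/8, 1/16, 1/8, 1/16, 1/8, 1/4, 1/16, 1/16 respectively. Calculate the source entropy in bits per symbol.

Each probability is a power of 1/2, so log₂(1/p) is an integer.
H = Σ p·log₂(1/p) = 1/16·4 + 1/16·4 + 1/8·3 + 1/16·4 + 1/8·3 + 1/16·4 + 1/8·3 + 1/4·2 + 1/16·4 + 1/16·4 = 3.125 bits.

3.125 bits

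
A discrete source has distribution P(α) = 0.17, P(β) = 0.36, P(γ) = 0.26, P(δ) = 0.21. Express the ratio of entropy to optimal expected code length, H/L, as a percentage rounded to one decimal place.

97.2%

Entropy H = −Σ p log₂ p ≈ 1.9433 bits.
Huffman merges: 17/100+21/100→19/50; 13/50+9/25→31/50; 19/50+31/50→1. L = 2 ≈ 2.0000.
Efficiency = H/L = 1.9433/2.0000 = 97.2%.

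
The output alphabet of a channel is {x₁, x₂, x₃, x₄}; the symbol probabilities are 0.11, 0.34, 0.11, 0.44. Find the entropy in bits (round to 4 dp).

1.7509 bits

H = −Σ pᵢ log₂ pᵢ.
−0.11·log₂(0.11) = 0.3503
−0.34·log₂(0.34) = 0.5292
−0.11·log₂(0.11) = 0.3503
−0.44·log₂(0.44) = 0.5211
Sum ≈ 1.7509 → 1.7509 bits.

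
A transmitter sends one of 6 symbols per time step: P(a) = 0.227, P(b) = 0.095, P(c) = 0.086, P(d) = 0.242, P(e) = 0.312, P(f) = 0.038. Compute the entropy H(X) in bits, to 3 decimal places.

2.312 bits

H = −Σ pᵢ log₂ pᵢ.
−0.227·log₂(0.227) = 0.4856
−0.095·log₂(0.095) = 0.3226
−0.086·log₂(0.086) = 0.3044
−0.242·log₂(0.242) = 0.4954
−0.312·log₂(0.312) = 0.5243
−0.038·log₂(0.038) = 0.1793
Sum ≈ 2.3115 → 2.312 bits.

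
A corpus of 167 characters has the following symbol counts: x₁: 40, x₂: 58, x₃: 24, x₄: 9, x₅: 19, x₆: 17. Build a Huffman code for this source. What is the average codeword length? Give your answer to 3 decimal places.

Probabilities are the counts divided by 167.
Repeatedly combine the two least-probable nodes; the expected code length is the sum of the merged weights.
merge 9/167 + 17/167 → 26/167
merge 19/167 + 24/167 → 43/167
merge 26/167 + 40/167 → 66/167
merge 43/167 + 58/167 → 101/167
merge 66/167 + 101/167 → 1
L = 26/167 + 43/167 + 66/167 + 101/167 + 1 = 403/167 ≈ 2.413 bits/symbol.

2.413 bits/symbol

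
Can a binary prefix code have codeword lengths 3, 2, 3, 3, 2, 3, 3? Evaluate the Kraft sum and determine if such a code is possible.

With common denominator 2^3 = 8: Σ 2^(−ℓᵢ) = 1/8 + 2/8 + 1/8 + 1/8 + 2/8 + 1/8 + 1/8 = 9/8 = 1.125.
Kraft's inequality requires Σ ≤ 1; here Σ = 1.125 > 1, so no such prefix code exists.

1.125; no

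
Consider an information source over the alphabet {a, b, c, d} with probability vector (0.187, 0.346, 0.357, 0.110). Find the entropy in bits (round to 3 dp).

H = −Σ pᵢ log₂ pᵢ.
−0.187·log₂(0.187) = 0.4523
−0.346·log₂(0.346) = 0.5298
−0.357·log₂(0.357) = 0.5305
−0.110·log₂(0.110) = 0.3503
Sum ≈ 1.8629 → 1.863 bits.

1.863 bits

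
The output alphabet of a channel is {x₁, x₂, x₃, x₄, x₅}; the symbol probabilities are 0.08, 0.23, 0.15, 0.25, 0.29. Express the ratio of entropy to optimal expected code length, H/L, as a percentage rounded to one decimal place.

99.0%

Entropy H = −Σ p log₂ p ≈ 2.2076 bits.
Huffman merges: 2/25+3/20→23/100; 23/100+23/100→23/50; 1/4+29/100→27/50; 23/50+27/50→1. L = 223/100 ≈ 2.2300.
Efficiency = H/L = 2.2076/2.2300 = 99.0%.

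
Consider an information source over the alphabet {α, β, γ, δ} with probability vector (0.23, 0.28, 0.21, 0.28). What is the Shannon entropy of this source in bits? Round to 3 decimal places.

H = −Σ pᵢ log₂ pᵢ.
−0.23·log₂(0.23) = 0.4877
−0.28·log₂(0.28) = 0.5142
−0.21·log₂(0.21) = 0.4728
−0.28·log₂(0.28) = 0.5142
Sum ≈ 1.9889 → 1.989 bits.

1.989 bits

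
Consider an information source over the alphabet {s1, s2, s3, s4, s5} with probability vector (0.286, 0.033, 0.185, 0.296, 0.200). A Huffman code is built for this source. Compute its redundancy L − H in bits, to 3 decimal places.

Entropy H = −Σ p log₂ p ≈ 2.1135 bits.
Huffman merges: 33/1000+37/200→109/500; 1/5+109/500→209/500; 143/500+37/125→291/500; 209/500+291/500→1. L = 1109/500 ≈ 2.2180.
L − H = 2.2180 − 2.1135 = 0.104 bits.

0.104 bits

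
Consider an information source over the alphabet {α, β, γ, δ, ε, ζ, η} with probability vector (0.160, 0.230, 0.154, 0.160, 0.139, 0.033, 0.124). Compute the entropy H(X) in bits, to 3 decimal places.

H = −Σ pᵢ log₂ pᵢ.
−0.160·log₂(0.160) = 0.4230
−0.230·log₂(0.230) = 0.4877
−0.154·log₂(0.154) = 0.4156
−0.160·log₂(0.160) = 0.4230
−0.139·log₂(0.139) = 0.3957
−0.033·log₂(0.033) = 0.1624
−0.124·log₂(0.124) = 0.3734
Sum ≈ 2.6809 → 2.681 bits.

2.681 bits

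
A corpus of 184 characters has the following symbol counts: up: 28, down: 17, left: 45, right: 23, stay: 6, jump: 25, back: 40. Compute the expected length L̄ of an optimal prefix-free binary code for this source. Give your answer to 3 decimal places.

2.663 bits/symbol

Probabilities are the counts divided by 184.
Repeatedly combine the two least-probable nodes; the expected code length is the sum of the merged weights.
merge 3/92 + 17/184 → 1/8
merge 1/8 + 1/8 → 1/4
merge 25/184 + 7/46 → 53/184
merge 5/23 + 45/184 → 85/184
merge 1/4 + 53/184 → 99/184
merge 85/184 + 99/184 → 1
L = 1/8 + 1/4 + 53/184 + 85/184 + 99/184 + 1 = 245/92 ≈ 2.663 bits/symbol.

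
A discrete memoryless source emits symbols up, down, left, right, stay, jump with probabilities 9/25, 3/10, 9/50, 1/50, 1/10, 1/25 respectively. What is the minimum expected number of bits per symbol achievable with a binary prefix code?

2.2 bits/symbol

Repeatedly combine the two least-probable nodes; the expected code length is the sum of the merged weights.
merge 1/50 + 1/25 → 3/50
merge 3/50 + 1/10 → 4/25
merge 4/25 + 9/50 → 17/50
merge 3/10 + 17/50 → 16/25
merge 9/25 + 16/25 → 1
L = 3/50 + 4/25 + 17/50 + 16/25 + 1 = 11/5 = 2.2 bits/symbol.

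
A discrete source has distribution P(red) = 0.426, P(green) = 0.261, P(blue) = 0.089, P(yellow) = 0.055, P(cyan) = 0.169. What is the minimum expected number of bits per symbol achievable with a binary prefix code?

2.031 bits/symbol

Repeatedly combine the two least-probable nodes; the expected code length is the sum of the merged weights.
merge 11/200 + 89/1000 → 18/125
merge 18/125 + 169/1000 → 313/1000
merge 261/1000 + 313/1000 → 287/500
merge 213/500 + 287/500 → 1
L = 18/125 + 313/1000 + 287/500 + 1 = 2031/1000 = 2.031 bits/symbol.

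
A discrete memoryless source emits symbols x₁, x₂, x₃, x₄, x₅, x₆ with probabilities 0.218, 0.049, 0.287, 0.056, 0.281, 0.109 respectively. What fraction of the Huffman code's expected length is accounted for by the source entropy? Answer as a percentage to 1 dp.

Entropy H = −Σ p log₂ p ≈ 2.3052 bits.
Huffman merges: 49/1000+7/125→21/200; 21/200+109/1000→107/500; 107/500+109/500→54/125; 281/1000+287/1000→71/125; 54/125+71/125→1. L = 2319/1000 ≈ 2.3190.
Efficiency = H/L = 2.3052/2.3190 = 99.4%.

99.4%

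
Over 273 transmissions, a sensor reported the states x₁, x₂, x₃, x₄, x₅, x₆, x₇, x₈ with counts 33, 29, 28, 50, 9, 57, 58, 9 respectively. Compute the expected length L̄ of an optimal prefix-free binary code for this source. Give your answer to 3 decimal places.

2.813 bits/symbol

Probabilities are the counts divided by 273.
Repeatedly combine the two least-probable nodes; the expected code length is the sum of the merged weights.
merge 3/91 + 3/91 → 6/91
merge 6/91 + 4/39 → 46/273
merge 29/273 + 11/91 → 62/273
merge 46/273 + 50/273 → 32/91
merge 19/91 + 58/273 → 115/273
merge 62/273 + 32/91 → 158/273
merge 115/273 + 158/273 → 1
L = 6/91 + 46/273 + 62/273 + 32/91 + 115/273 + 158/273 + 1 = 256/91 ≈ 2.813 bits/symbol.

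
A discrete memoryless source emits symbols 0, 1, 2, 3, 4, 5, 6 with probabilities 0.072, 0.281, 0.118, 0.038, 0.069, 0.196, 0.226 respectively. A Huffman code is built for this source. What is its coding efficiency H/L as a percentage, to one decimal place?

98.4%

Entropy H = −Σ p log₂ p ≈ 2.5429 bits.
Huffman merges: 19/500+69/1000→107/1000; 9/125+107/1000→179/1000; 59/500+179/1000→297/1000; 49/250+113/500→211/500; 281/1000+297/1000→289/500; 211/500+289/500→1. L = 2583/1000 ≈ 2.5830.
Efficiency = H/L = 2.5429/2.5830 = 98.4%.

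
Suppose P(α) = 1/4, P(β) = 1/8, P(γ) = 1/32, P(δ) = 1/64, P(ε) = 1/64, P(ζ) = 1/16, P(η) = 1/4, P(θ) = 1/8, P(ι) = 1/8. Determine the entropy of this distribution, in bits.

2.71875 bits

Each probability is a power of 1/2, so log₂(1/p) is an integer.
H = Σ p·log₂(1/p) = 1/4·2 + 1/8·3 + 1/32·5 + 1/64·6 + 1/64·6 + 1/16·4 + 1/4·2 + 1/8·3 + 1/8·3 = 2.71875 bits.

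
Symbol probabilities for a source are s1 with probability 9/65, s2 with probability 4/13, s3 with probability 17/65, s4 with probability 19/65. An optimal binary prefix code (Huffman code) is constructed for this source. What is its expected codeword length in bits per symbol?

2 bits/symbol

Repeatedly combine the two least-probable nodes; the expected code length is the sum of the merged weights.
merge 9/65 + 17/65 → 2/5
merge 19/65 + 4/13 → 3/5
merge 2/5 + 3/5 → 1
L = 2/5 + 3/5 + 1 = 2 bits/symbol.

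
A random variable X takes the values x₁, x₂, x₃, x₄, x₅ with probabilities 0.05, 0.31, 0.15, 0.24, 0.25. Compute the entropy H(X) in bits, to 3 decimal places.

H = −Σ pᵢ log₂ pᵢ.
−0.05·log₂(0.05) = 0.2161
−0.31·log₂(0.31) = 0.5238
−0.15·log₂(0.15) = 0.4105
−0.24·log₂(0.24) = 0.4941
−0.25·log₂(0.25) = 0.5000
Sum ≈ 2.1446 → 2.145 bits.

2.145 bits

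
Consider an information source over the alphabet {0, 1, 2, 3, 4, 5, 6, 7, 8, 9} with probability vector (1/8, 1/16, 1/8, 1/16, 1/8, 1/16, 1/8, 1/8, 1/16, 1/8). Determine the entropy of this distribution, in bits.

3.25 bits

Each probability is a power of 1/2, so log₂(1/p) is an integer.
H = Σ p·log₂(1/p) = 1/8·3 + 1/16·4 + 1/8·3 + 1/16·4 + 1/8·3 + 1/16·4 + 1/8·3 + 1/8·3 + 1/16·4 + 1/8·3 = 3.25 bits.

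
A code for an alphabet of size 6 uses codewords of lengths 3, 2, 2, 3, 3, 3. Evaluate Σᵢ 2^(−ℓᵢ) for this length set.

With common denominator 2^3 = 8: Σ 2^(−ℓᵢ) = 1/8 + 2/8 + 2/8 + 1/8 + 1/8 + 1/8 = 8/8 = 1.

1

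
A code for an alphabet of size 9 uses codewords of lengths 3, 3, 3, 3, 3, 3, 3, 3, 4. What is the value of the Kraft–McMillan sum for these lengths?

With common denominator 2^4 = 16: Σ 2^(−ℓᵢ) = 2/16 + 2/16 + 2/16 + 2/16 + 2/16 + 2/16 + 2/16 + 2/16 + 1/16 = 17/16 = 1.0625.

1.0625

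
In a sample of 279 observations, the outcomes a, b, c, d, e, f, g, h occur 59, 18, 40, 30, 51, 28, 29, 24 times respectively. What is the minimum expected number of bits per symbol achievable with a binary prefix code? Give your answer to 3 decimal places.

2.939 bits/symbol

Probabilities are the counts divided by 279.
Repeatedly combine the two least-probable nodes; the expected code length is the sum of the merged weights.
merge 2/31 + 8/93 → 14/93
merge 28/279 + 29/279 → 19/93
merge 10/93 + 40/279 → 70/279
merge 14/93 + 17/93 → 1/3
merge 19/93 + 59/279 → 116/279
merge 70/279 + 1/3 → 163/279
merge 116/279 + 163/279 → 1
L = 14/93 + 19/93 + 70/279 + 1/3 + 116/279 + 163/279 + 1 = 820/279 ≈ 2.939 bits/symbol.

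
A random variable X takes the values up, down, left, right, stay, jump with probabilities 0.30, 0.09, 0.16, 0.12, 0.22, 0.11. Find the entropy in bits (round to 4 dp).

2.4547 bits

H = −Σ pᵢ log₂ pᵢ.
−0.30·log₂(0.30) = 0.5211
−0.09·log₂(0.09) = 0.3127
−0.16·log₂(0.16) = 0.4230
−0.12·log₂(0.12) = 0.3671
−0.22·log₂(0.22) = 0.4806
−0.11·log₂(0.11) = 0.3503
Sum ≈ 2.4547 → 2.4547 bits.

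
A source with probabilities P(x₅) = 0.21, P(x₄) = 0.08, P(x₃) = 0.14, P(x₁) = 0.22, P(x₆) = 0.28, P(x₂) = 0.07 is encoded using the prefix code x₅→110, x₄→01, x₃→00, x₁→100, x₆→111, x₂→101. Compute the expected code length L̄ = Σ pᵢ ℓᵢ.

2.78 bits/symbol

L̄ = Σ pᵢ·ℓᵢ = 0.21·3 + 0.08·2 + 0.14·2 + 0.22·3 + 0.28·3 + 0.07·3 = 2.78 bits/symbol.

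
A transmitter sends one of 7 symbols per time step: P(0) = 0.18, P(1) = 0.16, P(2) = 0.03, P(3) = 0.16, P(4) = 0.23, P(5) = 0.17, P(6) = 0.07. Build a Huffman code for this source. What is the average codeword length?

2.69 bits/symbol

Repeatedly combine the two least-probable nodes; the expected code length is the sum of the merged weights.
merge 3/100 + 7/100 → 1/10
merge 1/10 + 4/25 → 13/50
merge 4/25 + 17/100 → 33/100
merge 9/50 + 23/100 → 41/100
merge 13/50 + 33/100 → 59/100
merge 41/100 + 59/100 → 1
L = 1/10 + 13/50 + 33/100 + 41/100 + 59/100 + 1 = 269/100 = 2.69 bits/symbol.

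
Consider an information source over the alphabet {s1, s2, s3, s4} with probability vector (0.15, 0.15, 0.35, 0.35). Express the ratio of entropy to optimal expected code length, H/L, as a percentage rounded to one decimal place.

96.5%

Entropy H = −Σ p log₂ p ≈ 1.8813 bits.
Huffman merges: 3/20+3/20→3/10; 3/10+7/20→13/20; 7/20+13/20→1. L = 39/20 ≈ 1.9500.
Efficiency = H/L = 1.8813/1.9500 = 96.5%.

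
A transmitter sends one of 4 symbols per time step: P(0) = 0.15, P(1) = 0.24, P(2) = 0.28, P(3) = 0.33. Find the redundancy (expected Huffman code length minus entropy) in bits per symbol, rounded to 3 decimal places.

0.053 bits

Entropy H = −Σ p log₂ p ≈ 1.9467 bits.
Huffman merges: 3/20+6/25→39/100; 7/25+33/100→61/100; 39/100+61/100→1. L = 2 ≈ 2.0000.
L − H = 2.0000 − 1.9467 = 0.053 bits.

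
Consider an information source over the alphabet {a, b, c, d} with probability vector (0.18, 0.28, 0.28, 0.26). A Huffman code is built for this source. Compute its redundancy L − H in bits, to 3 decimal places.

0.021 bits

Entropy H = −Σ p log₂ p ≈ 1.9790 bits.
Huffman merges: 9/50+13/50→11/25; 7/25+7/25→14/25; 11/25+14/25→1. L = 2 ≈ 2.0000.
L − H = 2.0000 − 1.9790 = 0.021 bits.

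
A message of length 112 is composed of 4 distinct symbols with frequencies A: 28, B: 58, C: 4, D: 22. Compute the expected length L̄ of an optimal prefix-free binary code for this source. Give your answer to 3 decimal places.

1.714 bits/symbol

Probabilities are the counts divided by 112.
Repeatedly combine the two least-probable nodes; the expected code length is the sum of the merged weights.
merge 1/28 + 11/56 → 13/56
merge 13/56 + 1/4 → 27/56
merge 27/56 + 29/56 → 1
L = 13/56 + 27/56 + 1 = 12/7 ≈ 1.714 bits/symbol.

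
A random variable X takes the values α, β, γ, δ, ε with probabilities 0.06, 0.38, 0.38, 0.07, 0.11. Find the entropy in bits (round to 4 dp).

H = −Σ pᵢ log₂ pᵢ.
−0.06·log₂(0.06) = 0.2435
−0.38·log₂(0.38) = 0.5305
−0.38·log₂(0.38) = 0.5305
−0.07·log₂(0.07) = 0.2686
−0.11·log₂(0.11) = 0.3503
Sum ≈ 1.9233 → 1.9233 bits.

1.9233 bits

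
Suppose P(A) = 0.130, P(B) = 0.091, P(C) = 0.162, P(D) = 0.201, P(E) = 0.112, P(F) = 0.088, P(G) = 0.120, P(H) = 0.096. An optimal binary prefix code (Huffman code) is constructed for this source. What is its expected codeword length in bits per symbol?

Repeatedly combine the two least-probable nodes; the expected code length is the sum of the merged weights.
merge 11/125 + 91/1000 → 179/1000
merge 12/125 + 14/125 → 26/125
merge 3/25 + 13/100 → 1/4
merge 81/500 + 179/1000 → 341/1000
merge 201/1000 + 26/125 → 409/1000
merge 1/4 + 341/1000 → 591/1000
merge 409/1000 + 591/1000 → 1
L = 179/1000 + 26/125 + 1/4 + 341/1000 + 409/1000 + 591/1000 + 1 = 1489/500 = 2.978 bits/symbol.

2.978 bits/symbol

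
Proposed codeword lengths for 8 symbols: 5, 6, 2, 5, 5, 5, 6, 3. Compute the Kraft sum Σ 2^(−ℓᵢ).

0.53125

With common denominator 2^6 = 64: Σ 2^(−ℓᵢ) = 2/64 + 1/64 + 16/64 + 2/64 + 2/64 + 2/64 + 1/64 + 8/64 = 34/64 = 0.53125.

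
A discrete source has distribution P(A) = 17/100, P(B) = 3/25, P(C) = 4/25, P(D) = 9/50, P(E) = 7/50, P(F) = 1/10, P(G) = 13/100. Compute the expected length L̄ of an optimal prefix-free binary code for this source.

2.82 bits/symbol

Repeatedly combine the two least-probable nodes; the expected code length is the sum of the merged weights.
merge 1/10 + 3/25 → 11/50
merge 13/100 + 7/50 → 27/100
merge 4/25 + 17/100 → 33/100
merge 9/50 + 11/50 → 2/5
merge 27/100 + 33/100 → 3/5
merge 2/5 + 3/5 → 1
L = 11/50 + 27/100 + 33/100 + 2/5 + 3/5 + 1 = 141/50 = 2.82 bits/symbol.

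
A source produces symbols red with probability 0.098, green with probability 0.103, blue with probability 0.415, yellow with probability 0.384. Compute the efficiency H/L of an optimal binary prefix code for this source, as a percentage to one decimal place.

96.5%

Entropy H = −Σ p log₂ p ≈ 1.7230 bits.
Huffman merges: 49/500+103/1000→201/1000; 201/1000+48/125→117/200; 83/200+117/200→1. L = 893/500 ≈ 1.7860.
Efficiency = H/L = 1.7230/1.7860 = 96.5%.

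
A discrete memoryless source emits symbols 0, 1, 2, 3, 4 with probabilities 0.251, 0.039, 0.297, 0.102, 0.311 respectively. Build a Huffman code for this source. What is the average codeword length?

2.141 bits/symbol

Repeatedly combine the two least-probable nodes; the expected code length is the sum of the merged weights.
merge 39/1000 + 51/500 → 141/1000
merge 141/1000 + 251/1000 → 49/125
merge 297/1000 + 311/1000 → 76/125
merge 49/125 + 76/125 → 1
L = 141/1000 + 49/125 + 76/125 + 1 = 2141/1000 = 2.141 bits/symbol.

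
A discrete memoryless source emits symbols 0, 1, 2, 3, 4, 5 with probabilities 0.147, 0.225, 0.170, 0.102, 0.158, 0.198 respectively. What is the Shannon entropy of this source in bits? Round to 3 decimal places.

2.545 bits

H = −Σ pᵢ log₂ pᵢ.
−0.147·log₂(0.147) = 0.4066
−0.225·log₂(0.225) = 0.4842
−0.170·log₂(0.170) = 0.4346
−0.102·log₂(0.102) = 0.3359
−0.158·log₂(0.158) = 0.4206
−0.198·log₂(0.198) = 0.4626
Sum ≈ 2.5445 → 2.545 bits.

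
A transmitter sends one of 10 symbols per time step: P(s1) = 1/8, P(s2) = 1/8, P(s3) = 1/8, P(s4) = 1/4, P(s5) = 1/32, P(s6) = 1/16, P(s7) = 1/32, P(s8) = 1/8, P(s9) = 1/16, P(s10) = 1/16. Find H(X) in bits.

Each probability is a power of 1/2, so log₂(1/p) is an integer.
H = Σ p·log₂(1/p) = 1/8·3 + 1/8·3 + 1/8·3 + 1/4·2 + 1/32·5 + 1/16·4 + 1/32·5 + 1/8·3 + 1/16·4 + 1/16·4 = 3.0625 bits.

3.0625 bits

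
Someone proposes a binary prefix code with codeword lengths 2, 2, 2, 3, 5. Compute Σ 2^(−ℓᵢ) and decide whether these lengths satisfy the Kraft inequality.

0.90625; yes

With common denominator 2^5 = 32: Σ 2^(−ℓᵢ) = 8/32 + 8/32 + 8/32 + 4/32 + 1/32 = 29/32 = 0.90625.
Kraft's inequality requires Σ ≤ 1; here Σ = 0.90625 ≤ 1, so such a prefix code exists.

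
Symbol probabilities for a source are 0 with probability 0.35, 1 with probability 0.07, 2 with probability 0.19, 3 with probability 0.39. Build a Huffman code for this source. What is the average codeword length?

Repeatedly combine the two least-probable nodes; the expected code length is the sum of the merged weights.
merge 7/100 + 19/100 → 13/50
merge 13/50 + 7/20 → 61/100
merge 39/100 + 61/100 → 1
L = 13/50 + 61/100 + 1 = 187/100 = 1.87 bits/symbol.

1.87 bits/symbol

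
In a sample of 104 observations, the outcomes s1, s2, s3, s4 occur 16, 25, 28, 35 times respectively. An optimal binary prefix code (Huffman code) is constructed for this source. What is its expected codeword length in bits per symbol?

2 bits/symbol

Probabilities are the counts divided by 104.
Repeatedly combine the two least-probable nodes; the expected code length is the sum of the merged weights.
merge 2/13 + 25/104 → 41/104
merge 7/26 + 35/104 → 63/104
merge 41/104 + 63/104 → 1
L = 41/104 + 63/104 + 1 = 2 bits/symbol.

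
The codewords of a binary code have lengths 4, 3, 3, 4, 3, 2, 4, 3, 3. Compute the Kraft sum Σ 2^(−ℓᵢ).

With common denominator 2^4 = 16: Σ 2^(−ℓᵢ) = 1/16 + 2/16 + 2/16 + 1/16 + 2/16 + 4/16 + 1/16 + 2/16 + 2/16 = 17/16 = 1.0625.

1.0625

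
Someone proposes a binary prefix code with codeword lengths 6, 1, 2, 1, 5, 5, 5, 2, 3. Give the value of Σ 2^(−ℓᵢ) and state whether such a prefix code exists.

1.734375; no

With common denominator 2^6 = 64: Σ 2^(−ℓᵢ) = 1/64 + 32/64 + 16/64 + 32/64 + 2/64 + 2/64 + 2/64 + 16/64 + 8/64 = 111/64 = 1.734375.
Kraft's inequality requires Σ ≤ 1; here Σ = 1.734375 > 1, so no such prefix code exists.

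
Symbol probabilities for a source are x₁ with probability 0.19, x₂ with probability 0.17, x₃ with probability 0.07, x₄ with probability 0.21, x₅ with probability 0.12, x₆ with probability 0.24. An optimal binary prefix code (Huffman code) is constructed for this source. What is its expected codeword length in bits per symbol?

Repeatedly combine the two least-probable nodes; the expected code length is the sum of the merged weights.
merge 7/100 + 3/25 → 19/100
merge 17/100 + 19/100 → 9/25
merge 19/100 + 21/100 → 2/5
merge 6/25 + 9/25 → 3/5
merge 2/5 + 3/5 → 1
L = 19/100 + 9/25 + 2/5 + 3/5 + 1 = 51/20 = 2.55 bits/symbol.

2.55 bits/symbol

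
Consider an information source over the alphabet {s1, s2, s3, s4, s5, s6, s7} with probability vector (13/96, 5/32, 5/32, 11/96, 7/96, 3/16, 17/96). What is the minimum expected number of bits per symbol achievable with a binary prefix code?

2.8125 bits/symbol

Repeatedly combine the two least-probable nodes; the expected code length is the sum of the merged weights.
merge 7/96 + 11/96 → 3/16
merge 13/96 + 5/32 → 7/24
merge 5/32 + 17/96 → 1/3
merge 3/16 + 3/16 → 3/8
merge 7/24 + 1/3 → 5/8
merge 3/8 + 5/8 → 1
L = 3/16 + 7/24 + 1/3 + 3/8 + 5/8 + 1 = 45/16 = 2.8125 bits/symbol.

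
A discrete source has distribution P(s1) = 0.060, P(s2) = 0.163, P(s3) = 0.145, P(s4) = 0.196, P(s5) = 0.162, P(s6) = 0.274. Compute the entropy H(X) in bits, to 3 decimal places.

2.472 bits

H = −Σ pᵢ log₂ pᵢ.
−0.060·log₂(0.060) = 0.2435
−0.163·log₂(0.163) = 0.4266
−0.145·log₂(0.145) = 0.4040
−0.196·log₂(0.196) = 0.4608
−0.162·log₂(0.162) = 0.4254
−0.274·log₂(0.274) = 0.5118
Sum ≈ 2.4720 → 2.472 bits.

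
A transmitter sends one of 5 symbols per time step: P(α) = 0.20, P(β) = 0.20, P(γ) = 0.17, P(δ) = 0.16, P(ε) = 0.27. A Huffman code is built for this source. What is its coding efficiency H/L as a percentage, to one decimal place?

Entropy H = −Σ p log₂ p ≈ 2.2964 bits.
Huffman merges: 4/25+17/100→33/100; 1/5+1/5→2/5; 27/100+33/100→3/5; 2/5+3/5→1. L = 233/100 ≈ 2.3300.
Efficiency = H/L = 2.2964/2.3300 = 98.6%.

98.6%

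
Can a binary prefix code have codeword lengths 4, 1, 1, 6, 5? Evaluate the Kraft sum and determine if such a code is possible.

1.109375; no

With common denominator 2^6 = 64: Σ 2^(−ℓᵢ) = 4/64 + 32/64 + 32/64 + 1/64 + 2/64 = 71/64 = 1.109375.
Kraft's inequality requires Σ ≤ 1; here Σ = 1.109375 > 1, so no such prefix code exists.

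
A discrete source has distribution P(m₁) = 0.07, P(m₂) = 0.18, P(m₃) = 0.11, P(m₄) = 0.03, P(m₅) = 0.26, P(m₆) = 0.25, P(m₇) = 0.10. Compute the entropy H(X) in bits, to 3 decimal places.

2.553 bits

H = −Σ pᵢ log₂ pᵢ.
−0.07·log₂(0.07) = 0.2686
−0.18·log₂(0.18) = 0.4453
−0.11·log₂(0.11) = 0.3503
−0.03·log₂(0.03) = 0.1518
−0.26·log₂(0.26) = 0.5053
−0.25·log₂(0.25) = 0.5000
−0.10·log₂(0.10) = 0.3322
Sum ≈ 2.5534 → 2.553 bits.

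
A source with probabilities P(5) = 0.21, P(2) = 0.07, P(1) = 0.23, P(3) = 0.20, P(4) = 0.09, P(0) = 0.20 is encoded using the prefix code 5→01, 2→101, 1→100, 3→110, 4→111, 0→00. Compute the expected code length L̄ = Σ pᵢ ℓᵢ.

2.59 bits/symbol

L̄ = Σ pᵢ·ℓᵢ = 0.21·2 + 0.07·3 + 0.23·3 + 0.20·3 + 0.09·3 + 0.20·2 = 2.59 bits/symbol.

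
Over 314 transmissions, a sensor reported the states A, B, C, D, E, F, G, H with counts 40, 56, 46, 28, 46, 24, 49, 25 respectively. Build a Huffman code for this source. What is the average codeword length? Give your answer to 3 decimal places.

2.978 bits/symbol

Probabilities are the counts divided by 314.
Repeatedly combine the two least-probable nodes; the expected code length is the sum of the merged weights.
merge 12/157 + 25/314 → 49/314
merge 14/157 + 20/157 → 34/157
merge 23/157 + 23/157 → 46/157
merge 49/314 + 49/314 → 49/157
merge 28/157 + 34/157 → 62/157
merge 46/157 + 49/157 → 95/157
merge 62/157 + 95/157 → 1
L = 49/314 + 34/157 + 46/157 + 49/157 + 62/157 + 95/157 + 1 = 935/314 ≈ 2.978 bits/symbol.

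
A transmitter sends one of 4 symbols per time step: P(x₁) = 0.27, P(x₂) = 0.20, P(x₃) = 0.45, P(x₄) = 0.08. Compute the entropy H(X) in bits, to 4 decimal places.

H = −Σ pᵢ log₂ pᵢ.
−0.27·log₂(0.27) = 0.5100
−0.20·log₂(0.20) = 0.4644
−0.45·log₂(0.45) = 0.5184
−0.08·log₂(0.08) = 0.2915
Sum ≈ 1.7843 → 1.7843 bits.

1.7843 bits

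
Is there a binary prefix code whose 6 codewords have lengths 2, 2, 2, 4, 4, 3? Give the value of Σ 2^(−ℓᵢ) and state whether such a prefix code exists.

With common denominator 2^4 = 16: Σ 2^(−ℓᵢ) = 4/16 + 4/16 + 4/16 + 1/16 + 1/16 + 2/16 = 16/16 = 1.
Kraft's inequality requires Σ ≤ 1; here Σ = 1 ≤ 1, so such a prefix code exists.

1; yes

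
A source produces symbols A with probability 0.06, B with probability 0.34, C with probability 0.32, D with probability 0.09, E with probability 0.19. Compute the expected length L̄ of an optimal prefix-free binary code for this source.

Repeatedly combine the two least-probable nodes; the expected code length is the sum of the merged weights.
merge 3/50 + 9/100 → 3/20
merge 3/20 + 19/100 → 17/50
merge 8/25 + 17/50 → 33/50
merge 17/50 + 33/50 → 1
L = 3/20 + 17/50 + 33/50 + 1 = 43/20 = 2.15 bits/symbol.

2.15 bits/symbol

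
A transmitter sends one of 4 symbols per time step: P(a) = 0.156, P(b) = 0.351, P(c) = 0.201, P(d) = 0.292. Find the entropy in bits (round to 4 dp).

1.9322 bits

H = −Σ pᵢ log₂ pᵢ.
−0.156·log₂(0.156) = 0.4181
−0.351·log₂(0.351) = 0.5302
−0.201·log₂(0.201) = 0.4653
−0.292·log₂(0.292) = 0.5186
Sum ≈ 1.9322 → 1.9322 bits.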